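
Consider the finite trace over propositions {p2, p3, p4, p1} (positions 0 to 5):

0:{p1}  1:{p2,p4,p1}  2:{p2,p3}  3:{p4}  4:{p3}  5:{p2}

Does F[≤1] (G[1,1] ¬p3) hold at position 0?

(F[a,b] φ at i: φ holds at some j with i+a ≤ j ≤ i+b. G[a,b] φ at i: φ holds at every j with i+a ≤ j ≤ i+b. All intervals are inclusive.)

Check G[1,1] ¬p3 at each j in [0,1]:
  j=0: holds on [1,1]
  j=1: fails at 2
Found at j=0 → formula holds.

True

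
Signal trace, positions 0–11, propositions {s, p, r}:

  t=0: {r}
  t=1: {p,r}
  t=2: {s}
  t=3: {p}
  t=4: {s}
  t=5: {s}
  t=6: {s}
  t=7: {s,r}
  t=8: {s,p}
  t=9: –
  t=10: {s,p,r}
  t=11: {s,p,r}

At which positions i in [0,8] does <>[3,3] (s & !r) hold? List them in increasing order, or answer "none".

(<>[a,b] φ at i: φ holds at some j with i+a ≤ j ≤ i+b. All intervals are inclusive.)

Evaluate at each i in [0,8]:
  i=0: ✗ (none in [3,3])
  i=1: ✓ (witness j=4)
  i=2: ✓ (witness j=5)
  i=3: ✓ (witness j=6)
  i=4: ✗ (none in [7,7])
  i=5: ✓ (witness j=8)
  i=6: ✗ (none in [9,9])
  i=7: ✗ (none in [10,10])
  i=8: ✗ (none in [11,11])

1, 2, 3, 5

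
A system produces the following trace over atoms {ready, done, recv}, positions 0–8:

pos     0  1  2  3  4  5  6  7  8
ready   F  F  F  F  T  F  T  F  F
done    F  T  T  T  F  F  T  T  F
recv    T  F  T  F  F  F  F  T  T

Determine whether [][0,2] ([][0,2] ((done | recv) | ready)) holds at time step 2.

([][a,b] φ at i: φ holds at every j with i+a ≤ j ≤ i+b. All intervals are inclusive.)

Check [][0,2] ((done | recv) | ready) at every j in [2,4]:
  j=2: holds on [2,4]
  j=3: fails at 5
  j=4: fails at 5
Fails at j=3 → formula fails.

Does not hold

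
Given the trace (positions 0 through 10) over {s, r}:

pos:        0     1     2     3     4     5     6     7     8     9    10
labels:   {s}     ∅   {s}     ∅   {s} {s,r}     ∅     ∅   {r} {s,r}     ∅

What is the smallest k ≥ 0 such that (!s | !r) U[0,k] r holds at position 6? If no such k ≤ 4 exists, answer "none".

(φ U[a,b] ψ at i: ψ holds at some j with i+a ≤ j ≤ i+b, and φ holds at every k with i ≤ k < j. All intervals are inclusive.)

2

Need earliest j ≥ 6 with r, and (!s | !r) at every k in [6,j-1].
  j=6: rhs fails.
  j=7: rhs fails.
  j=8: rhs holds; lhs holds on [6,7]. k = 2.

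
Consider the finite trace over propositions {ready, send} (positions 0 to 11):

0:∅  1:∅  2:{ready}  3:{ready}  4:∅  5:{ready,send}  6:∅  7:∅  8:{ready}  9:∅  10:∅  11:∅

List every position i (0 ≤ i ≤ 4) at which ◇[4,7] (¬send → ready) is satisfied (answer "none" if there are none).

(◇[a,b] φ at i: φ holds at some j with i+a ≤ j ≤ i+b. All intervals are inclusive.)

0, 1, 2, 3, 4

Evaluate at each i in [0,4]:
  i=0: ✓ (witness j=5)
  i=1: ✓ (witness j=5)
  i=2: ✓ (witness j=8)
  i=3: ✓ (witness j=8)
  i=4: ✓ (witness j=8)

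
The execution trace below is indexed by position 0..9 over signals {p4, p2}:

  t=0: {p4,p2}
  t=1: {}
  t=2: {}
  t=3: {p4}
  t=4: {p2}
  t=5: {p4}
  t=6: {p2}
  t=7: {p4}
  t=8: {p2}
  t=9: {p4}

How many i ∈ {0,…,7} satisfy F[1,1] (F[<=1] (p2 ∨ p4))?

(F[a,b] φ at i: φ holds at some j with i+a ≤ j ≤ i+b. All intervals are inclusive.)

Evaluate at each i in [0,7]:
  i=0: ✗ (none in [1,1])
  i=1: ✓ (witness j=2)
  i=2: ✓ (witness j=3)
  i=3: ✓ (witness j=4)
  i=4: ✓ (witness j=5)
  i=5: ✓ (witness j=6)
  i=6: ✓ (witness j=7)
  i=7: ✓ (witness j=8)
Positions where it holds: {1, 2, 3, 4, 5, 6, 7} → 7.

7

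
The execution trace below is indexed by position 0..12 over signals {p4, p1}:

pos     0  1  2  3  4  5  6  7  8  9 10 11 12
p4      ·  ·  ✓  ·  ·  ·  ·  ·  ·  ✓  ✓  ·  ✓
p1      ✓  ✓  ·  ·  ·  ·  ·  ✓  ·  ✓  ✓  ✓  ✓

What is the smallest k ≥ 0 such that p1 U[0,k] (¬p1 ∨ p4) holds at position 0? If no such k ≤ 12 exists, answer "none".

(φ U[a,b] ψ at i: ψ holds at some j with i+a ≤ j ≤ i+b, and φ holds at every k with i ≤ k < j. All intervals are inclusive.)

2

Need earliest j ≥ 0 with (¬p1 ∨ p4), and p1 at every k in [0,j-1].
  j=0: rhs fails.
  j=1: rhs fails.
  j=2: rhs holds; lhs holds on [0,1]. k = 2.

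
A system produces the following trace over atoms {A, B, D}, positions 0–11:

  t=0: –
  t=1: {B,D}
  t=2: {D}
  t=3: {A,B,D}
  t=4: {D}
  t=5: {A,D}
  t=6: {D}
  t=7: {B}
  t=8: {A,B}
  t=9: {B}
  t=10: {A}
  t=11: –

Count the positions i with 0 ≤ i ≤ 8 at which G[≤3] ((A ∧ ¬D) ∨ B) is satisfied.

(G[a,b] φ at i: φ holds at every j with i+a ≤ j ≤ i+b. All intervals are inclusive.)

1

Evaluate at each i in [0,8]:
  i=0: ✗ (fails at j=0)
  i=1: ✗ (fails at j=2)
  i=2: ✗ (fails at j=2)
  i=3: ✗ (fails at j=4)
  i=4: ✗ (fails at j=4)
  i=5: ✗ (fails at j=5)
  i=6: ✗ (fails at j=6)
  i=7: ✓ (all of [7,10])
  i=8: ✗ (fails at j=11)
Positions where it holds: {7} → 1.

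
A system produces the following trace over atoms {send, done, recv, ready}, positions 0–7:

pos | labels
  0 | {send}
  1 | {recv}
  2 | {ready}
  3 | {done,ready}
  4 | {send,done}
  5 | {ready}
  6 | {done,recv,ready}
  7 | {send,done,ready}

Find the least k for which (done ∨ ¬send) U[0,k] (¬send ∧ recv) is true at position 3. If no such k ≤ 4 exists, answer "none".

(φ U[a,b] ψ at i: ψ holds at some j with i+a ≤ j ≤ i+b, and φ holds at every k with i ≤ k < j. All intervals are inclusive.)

Need earliest j ≥ 3 with (¬send ∧ recv), and (done ∨ ¬send) at every k in [3,j-1].
  j=3: rhs fails.
  j=4: rhs fails.
  j=5: rhs fails.
  j=6: rhs holds; lhs holds on [3,5]. k = 3.

3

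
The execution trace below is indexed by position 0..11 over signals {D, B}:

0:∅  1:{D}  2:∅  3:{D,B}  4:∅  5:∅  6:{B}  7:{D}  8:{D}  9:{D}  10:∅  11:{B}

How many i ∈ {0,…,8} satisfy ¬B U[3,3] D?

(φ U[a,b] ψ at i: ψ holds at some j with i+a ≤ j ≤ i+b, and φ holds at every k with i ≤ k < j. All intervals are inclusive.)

Evaluate at each i in [0,8]:
  i=0: ✓ (rhs at j=3; lhs holds on [0,2])
  i=1: ✗ (no rhs in [4,4])
  i=2: ✗ (no rhs in [5,5])
  i=3: ✗ (no rhs in [6,6])
  i=4: ✗ (lhs fails at k=6 before rhs at j=7)
  i=5: ✗ (lhs fails at k=6 before rhs at j=8)
  i=6: ✗ (lhs fails at k=6 before rhs at j=9)
  i=7: ✗ (no rhs in [10,10])
  i=8: ✗ (no rhs in [11,11])
Positions where it holds: {0} → 1.

1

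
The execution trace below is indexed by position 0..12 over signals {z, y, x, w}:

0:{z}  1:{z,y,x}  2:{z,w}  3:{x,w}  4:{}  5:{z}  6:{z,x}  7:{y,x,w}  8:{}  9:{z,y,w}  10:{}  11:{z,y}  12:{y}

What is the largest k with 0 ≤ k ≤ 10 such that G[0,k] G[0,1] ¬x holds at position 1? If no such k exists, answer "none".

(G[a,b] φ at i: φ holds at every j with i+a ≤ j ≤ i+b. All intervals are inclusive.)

none

G[0,1] ¬x must hold from j=1 onward; find where it first fails.
  j=1: fails → no k works.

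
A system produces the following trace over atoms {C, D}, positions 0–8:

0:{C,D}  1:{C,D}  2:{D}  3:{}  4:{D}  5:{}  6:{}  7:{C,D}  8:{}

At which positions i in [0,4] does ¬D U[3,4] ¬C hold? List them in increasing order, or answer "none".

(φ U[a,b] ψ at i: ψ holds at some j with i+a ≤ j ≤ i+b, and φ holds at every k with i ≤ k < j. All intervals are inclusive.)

Evaluate at each i in [0,4]:
  i=0: ✗ (lhs fails at k=0 before rhs at j=3)
  i=1: ✗ (lhs fails at k=1 before rhs at j=4)
  i=2: ✗ (lhs fails at k=2 before rhs at j=5)
  i=3: ✗ (lhs fails at k=4 before rhs at j=6)
  i=4: ✗ (lhs fails at k=4 before rhs at j=8)

none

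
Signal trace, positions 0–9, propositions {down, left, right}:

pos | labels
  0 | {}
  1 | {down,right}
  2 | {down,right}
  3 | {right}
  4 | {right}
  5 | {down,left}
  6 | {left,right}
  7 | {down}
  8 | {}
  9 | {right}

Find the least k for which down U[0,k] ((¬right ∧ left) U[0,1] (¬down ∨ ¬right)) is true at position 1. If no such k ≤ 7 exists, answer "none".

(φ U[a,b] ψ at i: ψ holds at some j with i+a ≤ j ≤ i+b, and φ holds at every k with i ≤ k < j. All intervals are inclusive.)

Need earliest j ≥ 1 with ((¬right ∧ left) U[0,1] (¬down ∨ ¬right)), and down at every k in [1,j-1].
  j=1: rhs fails.
  j=2: rhs fails.
  j=3: rhs holds; lhs holds on [1,2]. k = 2.

2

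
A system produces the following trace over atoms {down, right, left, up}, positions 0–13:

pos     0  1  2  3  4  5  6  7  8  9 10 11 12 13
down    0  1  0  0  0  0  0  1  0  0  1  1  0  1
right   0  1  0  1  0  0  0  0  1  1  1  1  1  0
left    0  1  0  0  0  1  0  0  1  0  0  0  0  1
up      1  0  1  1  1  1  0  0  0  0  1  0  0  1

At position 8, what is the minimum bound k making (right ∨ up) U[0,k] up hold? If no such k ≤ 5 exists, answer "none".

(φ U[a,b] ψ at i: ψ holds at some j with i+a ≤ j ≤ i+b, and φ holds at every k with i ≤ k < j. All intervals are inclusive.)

Need earliest j ≥ 8 with up, and (right ∨ up) at every k in [8,j-1].
  j=8: rhs fails.
  j=9: rhs fails.
  j=10: rhs holds; lhs holds on [8,9]. k = 2.

2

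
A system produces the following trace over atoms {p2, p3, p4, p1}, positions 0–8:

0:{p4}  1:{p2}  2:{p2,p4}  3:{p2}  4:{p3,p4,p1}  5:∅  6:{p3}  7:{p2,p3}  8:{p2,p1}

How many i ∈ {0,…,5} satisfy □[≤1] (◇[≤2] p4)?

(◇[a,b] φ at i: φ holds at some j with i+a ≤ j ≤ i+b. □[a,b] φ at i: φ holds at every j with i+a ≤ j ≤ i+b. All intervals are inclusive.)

4

Evaluate at each i in [0,5]:
  i=0: ✓ (all of [0,1])
  i=1: ✓ (all of [1,2])
  i=2: ✓ (all of [2,3])
  i=3: ✓ (all of [3,4])
  i=4: ✗ (fails at j=5)
  i=5: ✗ (fails at j=5)
Positions where it holds: {0, 1, 2, 3} → 4.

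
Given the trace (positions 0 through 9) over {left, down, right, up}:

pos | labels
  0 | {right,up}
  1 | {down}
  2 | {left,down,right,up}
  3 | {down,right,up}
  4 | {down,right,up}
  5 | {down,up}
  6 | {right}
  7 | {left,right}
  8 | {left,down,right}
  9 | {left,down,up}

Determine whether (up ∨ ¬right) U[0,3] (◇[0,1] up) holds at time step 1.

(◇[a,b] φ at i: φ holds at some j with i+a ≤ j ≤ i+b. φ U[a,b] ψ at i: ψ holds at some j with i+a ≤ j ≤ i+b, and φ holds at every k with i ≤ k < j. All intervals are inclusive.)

Need some j in [1,4] with ◇[0,1] up, and (up ∨ ¬right) at every k in [1,j-1].
  j=1: ◇[0,1] up holds; no prefix to check → satisfied.

Holds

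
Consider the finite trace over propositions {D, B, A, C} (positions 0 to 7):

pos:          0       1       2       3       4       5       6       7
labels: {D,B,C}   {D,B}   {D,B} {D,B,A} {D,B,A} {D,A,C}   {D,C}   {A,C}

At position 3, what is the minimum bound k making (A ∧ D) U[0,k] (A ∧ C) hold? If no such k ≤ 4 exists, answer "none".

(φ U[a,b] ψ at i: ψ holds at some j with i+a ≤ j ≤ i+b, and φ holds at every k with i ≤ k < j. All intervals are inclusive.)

Need earliest j ≥ 3 with (A ∧ C), and (A ∧ D) at every k in [3,j-1].
  j=3: rhs fails.
  j=4: rhs fails.
  j=5: rhs holds; lhs holds on [3,4]. k = 2.

2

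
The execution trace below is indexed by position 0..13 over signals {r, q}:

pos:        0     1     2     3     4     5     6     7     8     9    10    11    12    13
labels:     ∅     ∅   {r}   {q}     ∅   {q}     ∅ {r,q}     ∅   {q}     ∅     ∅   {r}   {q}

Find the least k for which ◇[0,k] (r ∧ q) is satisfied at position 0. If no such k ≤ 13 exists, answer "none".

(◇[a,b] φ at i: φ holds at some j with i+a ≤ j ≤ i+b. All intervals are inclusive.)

7

Scan j = 0,1,… for (r ∧ q):
  j=0: fails
  j=1: fails
  j=2: fails
  j=3: fails
  j=4: fails
  j=5: fails
  j=6: fails
  j=7: holds
First hit at j=7, so smallest k = 7-0 = 7.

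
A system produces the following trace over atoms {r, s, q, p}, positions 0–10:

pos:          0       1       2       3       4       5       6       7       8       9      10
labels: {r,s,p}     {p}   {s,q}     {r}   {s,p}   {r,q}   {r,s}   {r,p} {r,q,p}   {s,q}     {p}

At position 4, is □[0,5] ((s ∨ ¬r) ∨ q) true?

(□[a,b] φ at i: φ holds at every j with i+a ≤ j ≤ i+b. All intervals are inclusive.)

No

Check ((s ∨ ¬r) ∨ q) at every j in [4,9]:
  j=4: true
  j=5: true
  j=6: true
  j=7: false
  j=8: true
  j=9: true
Fails at j=7 → formula fails.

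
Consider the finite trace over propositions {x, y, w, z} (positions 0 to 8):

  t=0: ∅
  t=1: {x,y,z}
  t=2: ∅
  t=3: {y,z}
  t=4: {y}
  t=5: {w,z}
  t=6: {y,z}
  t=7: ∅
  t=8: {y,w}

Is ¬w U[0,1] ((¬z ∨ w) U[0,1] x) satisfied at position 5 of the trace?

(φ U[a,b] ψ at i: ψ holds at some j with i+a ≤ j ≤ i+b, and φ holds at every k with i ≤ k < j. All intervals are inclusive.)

No

Need some j in [5,6] with ((¬z ∨ w) U[0,1] x), and ¬w at every k in [5,j-1].
  j=5: ((¬z ∨ w) U[0,1] x) — fails.
  j=6: ((¬z ∨ w) U[0,1] x) — fails.
No j in the window works → until fails.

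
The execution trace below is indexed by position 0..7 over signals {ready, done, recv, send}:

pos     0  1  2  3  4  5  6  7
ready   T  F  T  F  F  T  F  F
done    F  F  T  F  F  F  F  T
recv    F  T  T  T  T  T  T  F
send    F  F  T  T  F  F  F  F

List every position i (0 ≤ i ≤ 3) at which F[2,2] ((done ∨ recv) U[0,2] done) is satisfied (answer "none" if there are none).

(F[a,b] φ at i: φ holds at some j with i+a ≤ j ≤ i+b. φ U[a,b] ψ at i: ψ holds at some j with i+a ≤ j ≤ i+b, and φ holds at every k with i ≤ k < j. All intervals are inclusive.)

0, 3

Evaluate at each i in [0,3]:
  i=0: ✓ (witness j=2)
  i=1: ✗ (none in [3,3])
  i=2: ✗ (none in [4,4])
  i=3: ✓ (witness j=5)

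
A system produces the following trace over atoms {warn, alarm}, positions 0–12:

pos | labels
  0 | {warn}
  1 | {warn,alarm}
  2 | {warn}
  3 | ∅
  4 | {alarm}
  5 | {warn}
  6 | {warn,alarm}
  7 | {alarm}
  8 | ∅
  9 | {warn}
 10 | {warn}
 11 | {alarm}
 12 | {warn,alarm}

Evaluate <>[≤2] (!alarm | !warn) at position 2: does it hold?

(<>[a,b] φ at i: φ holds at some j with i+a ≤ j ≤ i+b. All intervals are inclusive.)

Yes

Check (!alarm | !warn) at each j in [2,4]:
  j=2: true
  j=3: true
  j=4: true
Found at j=2 → formula holds.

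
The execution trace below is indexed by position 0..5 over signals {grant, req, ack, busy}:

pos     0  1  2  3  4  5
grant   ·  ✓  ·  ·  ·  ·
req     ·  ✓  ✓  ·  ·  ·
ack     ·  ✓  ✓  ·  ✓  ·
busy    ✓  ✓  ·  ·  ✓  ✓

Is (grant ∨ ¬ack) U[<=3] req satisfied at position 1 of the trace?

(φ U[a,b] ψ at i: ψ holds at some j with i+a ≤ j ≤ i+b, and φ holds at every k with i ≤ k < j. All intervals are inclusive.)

Yes

Need some j in [1,4] with req, and (grant ∨ ¬ack) at every k in [1,j-1].
  j=1: req holds; no prefix to check → satisfied.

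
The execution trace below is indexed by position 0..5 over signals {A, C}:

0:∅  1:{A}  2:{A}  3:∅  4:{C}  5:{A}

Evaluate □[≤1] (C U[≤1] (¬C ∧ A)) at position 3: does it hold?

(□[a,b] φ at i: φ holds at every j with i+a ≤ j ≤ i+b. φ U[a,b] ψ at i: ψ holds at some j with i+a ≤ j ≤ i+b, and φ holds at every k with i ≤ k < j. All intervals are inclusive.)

Check (C U[≤1] (¬C ∧ A)) at every j in [3,4]:
  j=3: fails
  j=4: holds
Fails at j=3 → formula fails.

Does not hold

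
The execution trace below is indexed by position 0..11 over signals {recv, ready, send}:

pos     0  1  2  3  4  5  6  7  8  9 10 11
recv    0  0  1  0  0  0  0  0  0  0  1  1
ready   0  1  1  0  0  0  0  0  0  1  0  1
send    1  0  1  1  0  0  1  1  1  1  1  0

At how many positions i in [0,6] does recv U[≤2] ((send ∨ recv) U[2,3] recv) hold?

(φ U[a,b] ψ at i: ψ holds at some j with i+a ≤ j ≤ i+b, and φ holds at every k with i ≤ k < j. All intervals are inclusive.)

Evaluate at each i in [0,6]:
  i=0: ✗ (no rhs in [0,2])
  i=1: ✗ (no rhs in [1,3])
  i=2: ✗ (no rhs in [2,4])
  i=3: ✗ (no rhs in [3,5])
  i=4: ✗ (no rhs in [4,6])
  i=5: ✗ (lhs fails at k=5 before rhs at j=7)
  i=6: ✗ (lhs fails at k=6 before rhs at j=7)
Positions where it holds: {} → 0.

0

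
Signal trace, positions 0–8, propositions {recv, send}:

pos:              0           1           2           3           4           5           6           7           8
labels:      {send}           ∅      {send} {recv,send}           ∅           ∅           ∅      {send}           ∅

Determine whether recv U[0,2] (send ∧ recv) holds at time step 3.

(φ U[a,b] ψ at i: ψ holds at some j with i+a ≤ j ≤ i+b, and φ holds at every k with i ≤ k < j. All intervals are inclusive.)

Need some j in [3,5] with (send ∧ recv), and recv at every k in [3,j-1].
  j=3: (send ∧ recv) holds; no prefix to check → satisfied.

True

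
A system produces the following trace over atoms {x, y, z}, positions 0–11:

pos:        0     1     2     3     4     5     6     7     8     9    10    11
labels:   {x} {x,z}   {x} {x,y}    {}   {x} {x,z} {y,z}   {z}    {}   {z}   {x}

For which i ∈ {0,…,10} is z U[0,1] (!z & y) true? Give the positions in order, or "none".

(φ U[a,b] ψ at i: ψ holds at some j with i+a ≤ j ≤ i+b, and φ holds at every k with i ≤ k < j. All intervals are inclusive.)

3

Evaluate at each i in [0,10]:
  i=0: ✗ (no rhs in [0,1])
  i=1: ✗ (no rhs in [1,2])
  i=2: ✗ (lhs fails at k=2 before rhs at j=3)
  i=3: ✓ (rhs at j=3)
  i=4: ✗ (no rhs in [4,5])
  i=5: ✗ (no rhs in [5,6])
  i=6: ✗ (no rhs in [6,7])
  i=7: ✗ (no rhs in [7,8])
  i=8: ✗ (no rhs in [8,9])
  i=9: ✗ (no rhs in [9,10])
  i=10: ✗ (no rhs in [10,11])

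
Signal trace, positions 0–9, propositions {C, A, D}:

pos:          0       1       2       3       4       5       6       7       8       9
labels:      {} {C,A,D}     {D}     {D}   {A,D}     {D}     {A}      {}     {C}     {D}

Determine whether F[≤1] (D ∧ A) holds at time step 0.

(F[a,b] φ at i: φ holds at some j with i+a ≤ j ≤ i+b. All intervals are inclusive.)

Check (D ∧ A) at each j in [0,1]:
  j=0: false
  j=1: true
Found at j=1 → formula holds.

Holds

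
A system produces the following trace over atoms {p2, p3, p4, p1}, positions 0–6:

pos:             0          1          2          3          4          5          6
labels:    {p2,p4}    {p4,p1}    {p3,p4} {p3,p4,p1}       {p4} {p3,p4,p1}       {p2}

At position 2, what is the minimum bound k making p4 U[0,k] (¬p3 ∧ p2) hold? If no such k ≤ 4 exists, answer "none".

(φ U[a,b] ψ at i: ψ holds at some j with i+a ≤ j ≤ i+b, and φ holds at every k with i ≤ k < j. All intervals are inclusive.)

Need earliest j ≥ 2 with (¬p3 ∧ p2), and p4 at every k in [2,j-1].
  j=2: rhs fails.
  j=3: rhs fails.
  j=4: rhs fails.
  j=5: rhs fails.
  j=6: rhs holds; lhs holds on [2,5]. k = 4.

4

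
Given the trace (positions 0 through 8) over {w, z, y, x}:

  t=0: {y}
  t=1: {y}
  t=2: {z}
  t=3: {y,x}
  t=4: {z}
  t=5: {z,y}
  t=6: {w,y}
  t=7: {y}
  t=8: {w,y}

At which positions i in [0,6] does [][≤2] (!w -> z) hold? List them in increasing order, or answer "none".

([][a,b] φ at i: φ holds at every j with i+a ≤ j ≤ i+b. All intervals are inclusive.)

4

Evaluate at each i in [0,6]:
  i=0: ✗ (fails at j=0)
  i=1: ✗ (fails at j=1)
  i=2: ✗ (fails at j=3)
  i=3: ✗ (fails at j=3)
  i=4: ✓ (all of [4,6])
  i=5: ✗ (fails at j=7)
  i=6: ✗ (fails at j=7)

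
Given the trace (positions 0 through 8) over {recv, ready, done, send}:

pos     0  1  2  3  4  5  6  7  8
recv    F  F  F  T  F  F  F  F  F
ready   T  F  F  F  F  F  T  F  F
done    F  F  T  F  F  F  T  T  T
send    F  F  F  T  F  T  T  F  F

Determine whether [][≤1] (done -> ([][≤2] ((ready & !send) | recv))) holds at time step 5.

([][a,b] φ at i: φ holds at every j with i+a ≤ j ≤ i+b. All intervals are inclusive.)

Check (done -> ([][≤2] ((ready & !send) | recv))) at every j in [5,6]:
  j=5: antecedent false → ✓
  j=6: antecedent true; consequent fails at 6 → ✗
Fails at j=6 → formula fails.

False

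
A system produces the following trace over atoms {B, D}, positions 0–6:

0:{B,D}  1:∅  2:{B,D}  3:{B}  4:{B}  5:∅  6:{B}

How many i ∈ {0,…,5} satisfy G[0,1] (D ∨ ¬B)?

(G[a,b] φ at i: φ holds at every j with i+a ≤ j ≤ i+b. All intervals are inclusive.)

Evaluate at each i in [0,5]:
  i=0: ✓ (all of [0,1])
  i=1: ✓ (all of [1,2])
  i=2: ✗ (fails at j=3)
  i=3: ✗ (fails at j=3)
  i=4: ✗ (fails at j=4)
  i=5: ✗ (fails at j=6)
Positions where it holds: {0, 1} → 2.

2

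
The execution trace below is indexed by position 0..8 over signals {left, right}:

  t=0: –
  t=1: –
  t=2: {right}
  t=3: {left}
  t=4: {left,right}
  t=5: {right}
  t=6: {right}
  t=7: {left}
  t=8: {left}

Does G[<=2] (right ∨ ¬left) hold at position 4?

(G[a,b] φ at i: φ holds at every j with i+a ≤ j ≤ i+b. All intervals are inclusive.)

Check (right ∨ ¬left) at every j in [4,6]:
  j=4: true
  j=5: true
  j=6: true
All positions satisfy it → formula holds.

Yes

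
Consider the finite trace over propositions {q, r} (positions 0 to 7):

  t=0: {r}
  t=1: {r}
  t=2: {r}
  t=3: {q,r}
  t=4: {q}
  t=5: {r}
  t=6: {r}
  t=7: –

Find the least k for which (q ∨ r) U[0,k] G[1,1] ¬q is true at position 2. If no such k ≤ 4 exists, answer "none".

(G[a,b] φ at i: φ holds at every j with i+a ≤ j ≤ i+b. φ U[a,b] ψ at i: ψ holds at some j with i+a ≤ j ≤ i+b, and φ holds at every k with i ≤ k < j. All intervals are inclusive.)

2

Need earliest j ≥ 2 with G[1,1] ¬q, and (q ∨ r) at every k in [2,j-1].
  j=2: rhs fails.
  j=3: rhs fails.
  j=4: rhs holds; lhs holds on [2,3]. k = 2.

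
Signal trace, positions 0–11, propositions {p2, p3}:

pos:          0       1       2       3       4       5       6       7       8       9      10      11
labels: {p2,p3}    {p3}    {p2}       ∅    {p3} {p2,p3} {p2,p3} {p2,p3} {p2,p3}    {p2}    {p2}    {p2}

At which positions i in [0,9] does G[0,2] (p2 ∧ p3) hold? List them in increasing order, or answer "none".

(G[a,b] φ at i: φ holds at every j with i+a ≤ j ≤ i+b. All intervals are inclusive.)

5, 6

Evaluate at each i in [0,9]:
  i=0: ✗ (fails at j=1)
  i=1: ✗ (fails at j=1)
  i=2: ✗ (fails at j=2)
  i=3: ✗ (fails at j=3)
  i=4: ✗ (fails at j=4)
  i=5: ✓ (all of [5,7])
  i=6: ✓ (all of [6,8])
  i=7: ✗ (fails at j=9)
  i=8: ✗ (fails at j=9)
  i=9: ✗ (fails at j=9)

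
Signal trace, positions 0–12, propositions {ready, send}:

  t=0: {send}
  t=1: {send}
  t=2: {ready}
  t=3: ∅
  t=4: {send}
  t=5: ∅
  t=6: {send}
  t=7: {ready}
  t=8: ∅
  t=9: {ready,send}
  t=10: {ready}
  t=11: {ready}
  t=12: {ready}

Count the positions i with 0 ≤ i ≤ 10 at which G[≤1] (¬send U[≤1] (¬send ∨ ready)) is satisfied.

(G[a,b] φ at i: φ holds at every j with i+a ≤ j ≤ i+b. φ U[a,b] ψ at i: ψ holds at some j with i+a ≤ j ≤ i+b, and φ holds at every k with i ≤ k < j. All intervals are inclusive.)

5

Evaluate at each i in [0,10]:
  i=0: ✗ (fails at j=0)
  i=1: ✗ (fails at j=1)
  i=2: ✓ (all of [2,3])
  i=3: ✗ (fails at j=4)
  i=4: ✗ (fails at j=4)
  i=5: ✗ (fails at j=6)
  i=6: ✗ (fails at j=6)
  i=7: ✓ (all of [7,8])
  i=8: ✓ (all of [8,9])
  i=9: ✓ (all of [9,10])
  i=10: ✓ (all of [10,11])
Positions where it holds: {2, 7, 8, 9, 10} → 5.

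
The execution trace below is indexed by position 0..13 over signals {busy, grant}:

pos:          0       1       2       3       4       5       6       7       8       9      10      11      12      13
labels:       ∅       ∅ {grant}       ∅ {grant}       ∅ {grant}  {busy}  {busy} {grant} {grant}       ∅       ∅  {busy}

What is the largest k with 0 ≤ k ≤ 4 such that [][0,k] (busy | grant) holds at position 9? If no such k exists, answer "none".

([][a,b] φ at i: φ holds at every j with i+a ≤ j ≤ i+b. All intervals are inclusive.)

(busy | grant) must hold from j=9 onward; find where it first fails.
  j=9: holds
  j=10: holds
  j=11: fails
Holds on [9,10], so largest k = 1.

1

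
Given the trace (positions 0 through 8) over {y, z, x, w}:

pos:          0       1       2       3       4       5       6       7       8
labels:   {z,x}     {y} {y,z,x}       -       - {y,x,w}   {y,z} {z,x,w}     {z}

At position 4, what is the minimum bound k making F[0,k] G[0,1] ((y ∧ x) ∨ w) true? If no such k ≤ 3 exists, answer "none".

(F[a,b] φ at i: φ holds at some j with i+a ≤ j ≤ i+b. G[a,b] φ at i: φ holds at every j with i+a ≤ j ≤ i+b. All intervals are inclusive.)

none

Scan j = 4,5,… for G[0,1] ((y ∧ x) ∨ w):
  j=4: fails
  j=5: fails
  j=6: fails
  j=7: fails
No j in [4,7] satisfies it → none.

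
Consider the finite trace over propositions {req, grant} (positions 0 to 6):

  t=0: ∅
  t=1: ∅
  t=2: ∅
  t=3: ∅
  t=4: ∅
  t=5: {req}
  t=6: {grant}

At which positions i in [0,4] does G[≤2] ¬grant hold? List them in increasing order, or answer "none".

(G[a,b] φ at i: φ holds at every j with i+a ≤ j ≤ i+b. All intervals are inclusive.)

0, 1, 2, 3

Evaluate at each i in [0,4]:
  i=0: ✓ (all of [0,2])
  i=1: ✓ (all of [1,3])
  i=2: ✓ (all of [2,4])
  i=3: ✓ (all of [3,5])
  i=4: ✗ (fails at j=6)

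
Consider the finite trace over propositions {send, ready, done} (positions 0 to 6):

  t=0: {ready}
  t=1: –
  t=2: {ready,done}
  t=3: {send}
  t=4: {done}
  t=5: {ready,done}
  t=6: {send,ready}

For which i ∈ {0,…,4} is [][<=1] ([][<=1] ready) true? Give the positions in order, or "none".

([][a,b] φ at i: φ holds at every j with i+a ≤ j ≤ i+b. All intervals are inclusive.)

none

Evaluate at each i in [0,4]:
  i=0: ✗ (fails at j=0)
  i=1: ✗ (fails at j=1)
  i=2: ✗ (fails at j=2)
  i=3: ✗ (fails at j=3)
  i=4: ✗ (fails at j=4)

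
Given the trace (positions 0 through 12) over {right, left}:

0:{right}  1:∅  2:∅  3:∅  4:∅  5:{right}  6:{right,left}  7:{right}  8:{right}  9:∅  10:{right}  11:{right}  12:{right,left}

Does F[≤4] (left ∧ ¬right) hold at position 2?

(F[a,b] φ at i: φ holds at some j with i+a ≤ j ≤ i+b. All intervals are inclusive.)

Does not hold

Check (left ∧ ¬right) at each j in [2,6]:
  j=2: false
  j=3: false
  j=4: false
  j=5: false
  j=6: false
No position in the window satisfies it → formula fails.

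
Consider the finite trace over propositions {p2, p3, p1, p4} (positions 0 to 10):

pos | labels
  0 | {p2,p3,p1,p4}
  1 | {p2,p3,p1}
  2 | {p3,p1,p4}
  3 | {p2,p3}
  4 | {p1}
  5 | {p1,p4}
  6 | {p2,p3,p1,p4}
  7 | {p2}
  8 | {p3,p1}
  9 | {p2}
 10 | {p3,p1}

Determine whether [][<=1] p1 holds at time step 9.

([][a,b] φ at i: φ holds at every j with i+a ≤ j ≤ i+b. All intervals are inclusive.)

No

Check p1 at every j in [9,10]:
  j=9: false
  j=10: true
Fails at j=9 → formula fails.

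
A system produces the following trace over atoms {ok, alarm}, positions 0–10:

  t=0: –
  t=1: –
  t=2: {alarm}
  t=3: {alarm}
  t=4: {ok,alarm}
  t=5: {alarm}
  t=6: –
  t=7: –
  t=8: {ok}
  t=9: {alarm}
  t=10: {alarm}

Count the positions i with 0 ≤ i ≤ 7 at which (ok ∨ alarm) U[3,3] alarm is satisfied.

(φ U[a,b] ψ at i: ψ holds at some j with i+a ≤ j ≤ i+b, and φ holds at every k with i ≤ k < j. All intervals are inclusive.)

1

Evaluate at each i in [0,7]:
  i=0: ✗ (lhs fails at k=0 before rhs at j=3)
  i=1: ✗ (lhs fails at k=1 before rhs at j=4)
  i=2: ✓ (rhs at j=5; lhs holds on [2,4])
  i=3: ✗ (no rhs in [6,6])
  i=4: ✗ (no rhs in [7,7])
  i=5: ✗ (no rhs in [8,8])
  i=6: ✗ (lhs fails at k=6 before rhs at j=9)
  i=7: ✗ (lhs fails at k=7 before rhs at j=10)
Positions where it holds: {2} → 1.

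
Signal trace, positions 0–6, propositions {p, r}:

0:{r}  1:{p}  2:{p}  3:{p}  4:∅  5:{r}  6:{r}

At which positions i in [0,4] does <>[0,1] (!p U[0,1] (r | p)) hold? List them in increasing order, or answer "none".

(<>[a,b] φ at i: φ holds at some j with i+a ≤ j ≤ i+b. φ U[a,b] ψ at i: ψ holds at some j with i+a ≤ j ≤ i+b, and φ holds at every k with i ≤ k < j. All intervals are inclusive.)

Evaluate at each i in [0,4]:
  i=0: ✓ (witness j=0)
  i=1: ✓ (witness j=1)
  i=2: ✓ (witness j=2)
  i=3: ✓ (witness j=3)
  i=4: ✓ (witness j=4)

0, 1, 2, 3, 4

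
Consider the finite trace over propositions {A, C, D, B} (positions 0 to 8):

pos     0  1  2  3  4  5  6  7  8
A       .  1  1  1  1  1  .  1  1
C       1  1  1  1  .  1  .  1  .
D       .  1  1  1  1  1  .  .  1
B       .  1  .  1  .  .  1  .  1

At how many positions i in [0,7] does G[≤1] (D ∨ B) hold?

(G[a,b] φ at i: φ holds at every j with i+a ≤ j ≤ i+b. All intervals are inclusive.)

5

Evaluate at each i in [0,7]:
  i=0: ✗ (fails at j=0)
  i=1: ✓ (all of [1,2])
  i=2: ✓ (all of [2,3])
  i=3: ✓ (all of [3,4])
  i=4: ✓ (all of [4,5])
  i=5: ✓ (all of [5,6])
  i=6: ✗ (fails at j=7)
  i=7: ✗ (fails at j=7)
Positions where it holds: {1, 2, 3, 4, 5} → 5.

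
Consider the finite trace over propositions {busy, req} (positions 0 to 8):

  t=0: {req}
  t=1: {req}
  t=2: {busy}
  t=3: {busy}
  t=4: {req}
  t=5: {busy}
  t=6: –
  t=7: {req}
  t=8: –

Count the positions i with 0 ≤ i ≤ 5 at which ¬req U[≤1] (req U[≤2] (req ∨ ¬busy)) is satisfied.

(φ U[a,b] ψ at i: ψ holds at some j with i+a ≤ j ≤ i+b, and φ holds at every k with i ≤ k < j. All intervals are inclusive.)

5

Evaluate at each i in [0,5]:
  i=0: ✓ (rhs at j=0)
  i=1: ✓ (rhs at j=1)
  i=2: ✗ (no rhs in [2,3])
  i=3: ✓ (rhs at j=4; lhs holds on [3,3])
  i=4: ✓ (rhs at j=4)
  i=5: ✓ (rhs at j=6; lhs holds on [5,5])
Positions where it holds: {0, 1, 3, 4, 5} → 5.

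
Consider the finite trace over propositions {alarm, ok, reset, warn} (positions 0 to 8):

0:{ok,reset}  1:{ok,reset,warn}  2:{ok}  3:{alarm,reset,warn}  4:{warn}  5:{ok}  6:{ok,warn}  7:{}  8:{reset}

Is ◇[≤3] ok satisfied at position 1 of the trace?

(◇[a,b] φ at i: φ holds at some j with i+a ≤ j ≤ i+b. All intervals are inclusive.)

Check ok at each j in [1,4]:
  j=1: true
  j=2: true
  j=3: false
  j=4: false
Found at j=1 → formula holds.

True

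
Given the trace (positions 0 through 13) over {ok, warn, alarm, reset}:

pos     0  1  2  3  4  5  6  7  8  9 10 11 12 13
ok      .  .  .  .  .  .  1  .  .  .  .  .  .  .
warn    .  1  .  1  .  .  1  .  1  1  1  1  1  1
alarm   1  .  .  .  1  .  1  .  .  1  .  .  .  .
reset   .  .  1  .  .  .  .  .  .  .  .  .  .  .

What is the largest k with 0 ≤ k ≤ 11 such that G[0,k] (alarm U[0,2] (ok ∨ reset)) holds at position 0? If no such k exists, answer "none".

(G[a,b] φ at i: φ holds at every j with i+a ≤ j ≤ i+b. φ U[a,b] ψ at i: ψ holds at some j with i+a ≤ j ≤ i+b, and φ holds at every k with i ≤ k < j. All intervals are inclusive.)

(alarm U[0,2] (ok ∨ reset)) must hold from j=0 onward; find where it first fails.
  j=0: fails → no k works.

none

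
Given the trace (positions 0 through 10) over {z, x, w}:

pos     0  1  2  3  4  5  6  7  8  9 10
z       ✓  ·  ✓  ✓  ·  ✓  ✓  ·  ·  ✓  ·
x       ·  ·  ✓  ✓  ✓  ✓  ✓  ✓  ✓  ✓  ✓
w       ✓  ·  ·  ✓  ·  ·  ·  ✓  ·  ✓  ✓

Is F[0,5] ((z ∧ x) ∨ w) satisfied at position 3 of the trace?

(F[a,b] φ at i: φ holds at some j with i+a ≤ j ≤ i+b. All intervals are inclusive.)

Check ((z ∧ x) ∨ w) at each j in [3,8]:
  j=3: true
  j=4: false
  j=5: true
  j=6: true
  j=7: true
  j=8: false
Found at j=3 → formula holds.

Holds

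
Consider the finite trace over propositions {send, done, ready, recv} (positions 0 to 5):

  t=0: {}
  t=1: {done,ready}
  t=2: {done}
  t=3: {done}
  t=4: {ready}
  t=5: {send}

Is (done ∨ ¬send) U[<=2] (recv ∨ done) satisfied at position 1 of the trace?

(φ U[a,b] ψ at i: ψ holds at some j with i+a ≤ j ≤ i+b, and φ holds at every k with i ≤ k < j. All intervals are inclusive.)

Need some j in [1,3] with (recv ∨ done), and (done ∨ ¬send) at every k in [1,j-1].
  j=1: (recv ∨ done) holds; no prefix to check → satisfied.

Holds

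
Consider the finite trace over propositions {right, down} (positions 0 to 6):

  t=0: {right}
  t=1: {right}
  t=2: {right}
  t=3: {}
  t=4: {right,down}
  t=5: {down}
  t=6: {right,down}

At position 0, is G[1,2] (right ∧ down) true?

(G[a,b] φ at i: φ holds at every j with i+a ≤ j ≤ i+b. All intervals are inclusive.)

Check (right ∧ down) at every j in [1,2]:
  j=1: false
  j=2: false
Fails at j=1 → formula fails.

False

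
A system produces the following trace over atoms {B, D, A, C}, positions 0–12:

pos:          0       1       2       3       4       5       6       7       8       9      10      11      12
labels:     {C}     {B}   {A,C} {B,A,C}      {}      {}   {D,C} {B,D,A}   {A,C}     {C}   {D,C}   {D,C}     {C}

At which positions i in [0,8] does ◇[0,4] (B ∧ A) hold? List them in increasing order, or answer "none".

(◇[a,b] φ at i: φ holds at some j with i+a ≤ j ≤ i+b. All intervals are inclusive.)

0, 1, 2, 3, 4, 5, 6, 7

Evaluate at each i in [0,8]:
  i=0: ✓ (witness j=3)
  i=1: ✓ (witness j=3)
  i=2: ✓ (witness j=3)
  i=3: ✓ (witness j=3)
  i=4: ✓ (witness j=7)
  i=5: ✓ (witness j=7)
  i=6: ✓ (witness j=7)
  i=7: ✓ (witness j=7)
  i=8: ✗ (none in [8,12])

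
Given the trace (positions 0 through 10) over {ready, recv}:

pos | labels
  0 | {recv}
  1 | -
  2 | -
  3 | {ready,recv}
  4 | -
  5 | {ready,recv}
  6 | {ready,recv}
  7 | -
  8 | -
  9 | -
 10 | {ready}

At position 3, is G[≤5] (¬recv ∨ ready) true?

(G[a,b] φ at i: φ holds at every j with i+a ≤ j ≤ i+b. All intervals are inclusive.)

Yes

Check (¬recv ∨ ready) at every j in [3,8]:
  j=3: true
  j=4: true
  j=5: true
  j=6: true
  j=7: true
  j=8: true
All positions satisfy it → formula holds.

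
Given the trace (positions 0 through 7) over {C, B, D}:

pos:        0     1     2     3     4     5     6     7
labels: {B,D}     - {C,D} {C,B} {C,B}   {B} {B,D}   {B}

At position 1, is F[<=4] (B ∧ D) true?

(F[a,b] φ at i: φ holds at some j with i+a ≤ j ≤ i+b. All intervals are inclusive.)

No

Check (B ∧ D) at each j in [1,5]:
  j=1: false
  j=2: false
  j=3: false
  j=4: false
  j=5: false
No position in the window satisfies it → formula fails.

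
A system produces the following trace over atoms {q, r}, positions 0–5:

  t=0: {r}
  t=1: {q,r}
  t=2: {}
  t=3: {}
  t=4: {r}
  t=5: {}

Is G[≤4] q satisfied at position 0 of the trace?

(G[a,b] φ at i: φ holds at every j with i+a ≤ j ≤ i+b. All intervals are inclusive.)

Check q at every j in [0,4]:
  j=0: false
  j=1: true
  j=2: false
  j=3: false
  j=4: false
Fails at j=0 → formula fails.

No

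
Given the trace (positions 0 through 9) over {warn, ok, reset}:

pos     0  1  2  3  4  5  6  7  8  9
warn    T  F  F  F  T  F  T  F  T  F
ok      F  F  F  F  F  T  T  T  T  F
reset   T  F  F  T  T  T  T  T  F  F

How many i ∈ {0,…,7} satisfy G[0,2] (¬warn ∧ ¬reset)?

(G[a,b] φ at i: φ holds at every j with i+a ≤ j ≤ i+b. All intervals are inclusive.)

0

Evaluate at each i in [0,7]:
  i=0: ✗ (fails at j=0)
  i=1: ✗ (fails at j=3)
  i=2: ✗ (fails at j=3)
  i=3: ✗ (fails at j=3)
  i=4: ✗ (fails at j=4)
  i=5: ✗ (fails at j=5)
  i=6: ✗ (fails at j=6)
  i=7: ✗ (fails at j=7)
Positions where it holds: {} → 0.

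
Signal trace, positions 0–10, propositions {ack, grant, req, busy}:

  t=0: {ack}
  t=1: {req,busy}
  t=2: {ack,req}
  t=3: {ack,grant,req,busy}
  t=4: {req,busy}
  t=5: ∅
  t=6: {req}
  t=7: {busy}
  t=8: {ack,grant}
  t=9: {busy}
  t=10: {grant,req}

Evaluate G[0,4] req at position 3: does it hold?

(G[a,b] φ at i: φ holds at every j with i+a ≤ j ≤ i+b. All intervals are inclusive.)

Check req at every j in [3,7]:
  j=3: true
  j=4: true
  j=5: false
  j=6: true
  j=7: false
Fails at j=5 → formula fails.

Does not hold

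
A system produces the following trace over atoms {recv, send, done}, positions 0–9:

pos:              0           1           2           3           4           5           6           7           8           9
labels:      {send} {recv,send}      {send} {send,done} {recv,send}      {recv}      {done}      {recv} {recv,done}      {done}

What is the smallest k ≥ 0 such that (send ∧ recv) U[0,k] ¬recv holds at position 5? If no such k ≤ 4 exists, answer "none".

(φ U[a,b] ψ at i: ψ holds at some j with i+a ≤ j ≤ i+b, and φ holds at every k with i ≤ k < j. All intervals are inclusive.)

Need earliest j ≥ 5 with ¬recv, and (send ∧ recv) at every k in [5,j-1].
  j=5: rhs fails.
  j=6: rhs holds but lhs fails at k=5.
  j=7: rhs fails.
  j=8: rhs fails.
  j=9: rhs holds but lhs fails at k=5.
No witness within the range → none.

none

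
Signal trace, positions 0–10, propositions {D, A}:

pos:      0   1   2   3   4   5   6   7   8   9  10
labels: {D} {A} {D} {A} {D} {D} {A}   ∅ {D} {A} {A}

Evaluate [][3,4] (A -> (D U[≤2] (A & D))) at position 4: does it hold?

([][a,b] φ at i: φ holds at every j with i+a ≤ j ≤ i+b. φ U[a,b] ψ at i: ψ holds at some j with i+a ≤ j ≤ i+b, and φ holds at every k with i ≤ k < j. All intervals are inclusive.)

Check (A -> (D U[≤2] (A & D))) at every j in [7,8]:
  j=7: antecedent false → ✓
  j=8: antecedent false → ✓
All positions satisfy it → formula holds.

Yes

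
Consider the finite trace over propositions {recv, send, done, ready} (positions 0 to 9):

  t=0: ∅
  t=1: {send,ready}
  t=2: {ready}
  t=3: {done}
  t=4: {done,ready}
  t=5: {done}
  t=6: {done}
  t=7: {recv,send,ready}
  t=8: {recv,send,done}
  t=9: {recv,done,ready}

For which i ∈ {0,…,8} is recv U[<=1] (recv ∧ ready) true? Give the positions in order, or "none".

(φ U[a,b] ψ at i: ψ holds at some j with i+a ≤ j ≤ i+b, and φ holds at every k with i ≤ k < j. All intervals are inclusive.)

7, 8

Evaluate at each i in [0,8]:
  i=0: ✗ (no rhs in [0,1])
  i=1: ✗ (no rhs in [1,2])
  i=2: ✗ (no rhs in [2,3])
  i=3: ✗ (no rhs in [3,4])
  i=4: ✗ (no rhs in [4,5])
  i=5: ✗ (no rhs in [5,6])
  i=6: ✗ (lhs fails at k=6 before rhs at j=7)
  i=7: ✓ (rhs at j=7)
  i=8: ✓ (rhs at j=9; lhs holds on [8,8])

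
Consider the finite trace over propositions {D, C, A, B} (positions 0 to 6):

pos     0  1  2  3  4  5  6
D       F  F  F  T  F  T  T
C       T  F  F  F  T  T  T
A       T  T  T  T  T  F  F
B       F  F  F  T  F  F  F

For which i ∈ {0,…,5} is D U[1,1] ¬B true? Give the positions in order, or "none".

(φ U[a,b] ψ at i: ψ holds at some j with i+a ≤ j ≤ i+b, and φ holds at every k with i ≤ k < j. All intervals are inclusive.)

Evaluate at each i in [0,5]:
  i=0: ✗ (lhs fails at k=0 before rhs at j=1)
  i=1: ✗ (lhs fails at k=1 before rhs at j=2)
  i=2: ✗ (no rhs in [3,3])
  i=3: ✓ (rhs at j=4; lhs holds on [3,3])
  i=4: ✗ (lhs fails at k=4 before rhs at j=5)
  i=5: ✓ (rhs at j=6; lhs holds on [5,5])

3, 5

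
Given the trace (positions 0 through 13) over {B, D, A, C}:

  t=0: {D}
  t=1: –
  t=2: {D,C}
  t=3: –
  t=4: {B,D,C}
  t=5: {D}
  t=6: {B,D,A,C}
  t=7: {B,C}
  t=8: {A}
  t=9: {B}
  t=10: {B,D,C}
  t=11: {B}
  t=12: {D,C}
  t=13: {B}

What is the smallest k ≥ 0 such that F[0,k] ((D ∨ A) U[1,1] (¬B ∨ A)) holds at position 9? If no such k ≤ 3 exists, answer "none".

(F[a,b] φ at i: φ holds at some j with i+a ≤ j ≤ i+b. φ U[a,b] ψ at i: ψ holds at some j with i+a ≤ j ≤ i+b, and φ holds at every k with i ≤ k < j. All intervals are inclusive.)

Scan j = 9,10,… for ((D ∨ A) U[1,1] (¬B ∨ A)):
  j=9: fails
  j=10: fails
  j=11: fails
  j=12: fails
No j in [9,12] satisfies it → none.

none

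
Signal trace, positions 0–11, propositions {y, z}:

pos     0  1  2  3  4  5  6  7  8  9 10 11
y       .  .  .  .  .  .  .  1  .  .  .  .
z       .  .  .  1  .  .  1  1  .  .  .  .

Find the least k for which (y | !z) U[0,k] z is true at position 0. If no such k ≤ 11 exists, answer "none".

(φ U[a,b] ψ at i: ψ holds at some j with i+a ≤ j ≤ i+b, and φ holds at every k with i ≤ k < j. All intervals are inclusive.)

3

Need earliest j ≥ 0 with z, and (y | !z) at every k in [0,j-1].
  j=0: rhs fails.
  j=1: rhs fails.
  j=2: rhs fails.
  j=3: rhs holds; lhs holds on [0,2]. k = 3.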